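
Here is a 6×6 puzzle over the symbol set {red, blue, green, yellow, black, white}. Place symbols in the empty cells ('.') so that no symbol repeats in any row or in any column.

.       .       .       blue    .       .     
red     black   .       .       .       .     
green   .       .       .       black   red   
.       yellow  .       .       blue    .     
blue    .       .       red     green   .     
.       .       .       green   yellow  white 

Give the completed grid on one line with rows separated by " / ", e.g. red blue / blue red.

yellow green white blue red black / red black green yellow white blue / green blue yellow white black red / white yellow red black blue green / blue white black red green yellow / black red blue green yellow white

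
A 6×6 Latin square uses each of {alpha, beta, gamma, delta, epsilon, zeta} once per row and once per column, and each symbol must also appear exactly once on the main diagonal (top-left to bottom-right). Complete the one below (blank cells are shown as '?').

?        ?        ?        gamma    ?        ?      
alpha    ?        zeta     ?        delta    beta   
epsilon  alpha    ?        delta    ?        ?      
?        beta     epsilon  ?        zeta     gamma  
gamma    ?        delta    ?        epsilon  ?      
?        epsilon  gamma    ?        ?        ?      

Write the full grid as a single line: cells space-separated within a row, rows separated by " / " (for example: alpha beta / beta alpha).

zeta delta alpha gamma beta epsilon / alpha gamma zeta epsilon delta beta / epsilon alpha beta delta gamma zeta / delta beta epsilon alpha zeta gamma / gamma zeta delta beta epsilon alpha / beta epsilon gamma zeta alpha delta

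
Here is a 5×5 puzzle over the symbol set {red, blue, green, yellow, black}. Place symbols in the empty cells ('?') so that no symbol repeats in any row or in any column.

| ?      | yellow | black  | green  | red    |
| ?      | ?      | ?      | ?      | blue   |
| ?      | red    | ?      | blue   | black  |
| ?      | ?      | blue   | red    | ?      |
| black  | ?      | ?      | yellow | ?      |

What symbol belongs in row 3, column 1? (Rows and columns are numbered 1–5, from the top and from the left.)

(r1,c1) = blue
(r2,c4) = black
(r5,c5) = green
(r2,c2) = green
(r4,c2) = black
(r4,c5) = yellow
(r5,c2) = blue
(r5,c3) = red
(r2,c3) = yellow
(r3,c3) = green
(r4,c1) = green
(r2,c1) = red
(r3,c1) = yellow

yellow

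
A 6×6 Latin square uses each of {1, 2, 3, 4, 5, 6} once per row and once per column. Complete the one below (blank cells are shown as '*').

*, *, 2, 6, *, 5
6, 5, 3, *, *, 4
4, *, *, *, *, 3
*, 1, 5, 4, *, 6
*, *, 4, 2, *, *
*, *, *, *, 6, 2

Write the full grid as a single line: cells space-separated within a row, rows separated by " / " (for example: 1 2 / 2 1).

1 3 2 6 4 5 / 6 5 3 1 2 4 / 4 2 6 5 1 3 / 2 1 5 4 3 6 / 3 6 4 2 5 1 / 5 4 1 3 6 2

(r2,c4) = 1
(r2,c5) = 2
(r3,c4) = 5
(r3,c5) = 1
(r4,c5) = 3
(r5,c5) = 5
(r5,c6) = 1
(r6,c3) = 1
(r6,c4) = 3
(r1,c5) = 4
(r3,c3) = 6
(r4,c1) = 2
(r5,c1) = 3
(r5,c2) = 6
(r6,c1) = 5
(r6,c2) = 4
(r1,c1) = 1
(r1,c2) = 3
(r3,c2) = 2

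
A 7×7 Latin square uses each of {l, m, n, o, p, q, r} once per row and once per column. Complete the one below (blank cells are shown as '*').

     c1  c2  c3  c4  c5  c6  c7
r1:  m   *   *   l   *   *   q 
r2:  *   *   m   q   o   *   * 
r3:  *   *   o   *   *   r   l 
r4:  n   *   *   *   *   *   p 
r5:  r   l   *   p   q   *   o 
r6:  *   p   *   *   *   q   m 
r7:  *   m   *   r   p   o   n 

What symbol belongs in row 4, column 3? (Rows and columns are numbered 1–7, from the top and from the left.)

q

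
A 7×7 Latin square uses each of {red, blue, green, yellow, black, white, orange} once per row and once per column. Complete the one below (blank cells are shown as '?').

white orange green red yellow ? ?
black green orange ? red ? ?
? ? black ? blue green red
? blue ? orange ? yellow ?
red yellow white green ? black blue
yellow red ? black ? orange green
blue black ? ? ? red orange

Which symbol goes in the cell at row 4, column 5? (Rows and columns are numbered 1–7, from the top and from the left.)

row 1 has {red,green,yellow,white,orange}; column 6 has {red,green,yellow,black,orange} — only blue is left for (r1,c6).
row 1 has {red,blue,green,yellow,white,orange}; column 7 has {red,blue,green,orange} — only black is left for (r1,c7).
row 2 has {red,green,black,orange}; column 6 has {red,blue,green,yellow,black,orange} — only white is left for (r2,c6).
row 2 has {red,green,black,white,orange}; column 7 has {red,blue,green,black,orange} — only yellow is left for (r2,c7).
row 3 has {red,blue,green,black}; column 1 has {red,blue,yellow,black,white} — only orange is left for (r3,c1).
row 3 has {red,blue,green,black,orange}; column 2 has {red,blue,green,yellow,black,orange} — only white is left for (r3,c2).
row 3 has {red,blue,green,black,white,orange}; column 4 has {red,green,black,orange} — only yellow is left for (r3,c4).
row 4 has {blue,yellow,orange}; column 1 has {red,blue,yellow,black,white,orange} — only green is left for (r4,c1).
row 4 has {blue,green,yellow,orange}; column 3 has {green,black,white,orange} — only red is left for (r4,c3).
row 4 has {red,blue,green,yellow,orange}; column 7 has {red,blue,green,yellow,black,orange} — only white is left for (r4,c7).
row 5 has {red,blue,green,yellow,black,white}; column 5 has {red,blue,yellow} — only orange is left for (r5,c5).
row 6 has {red,green,yellow,black,orange}; column 3 has {red,green,black,white,orange} — only blue is left for (r6,c3).
row 6 has {red,blue,green,yellow,black,orange}; column 5 has {red,blue,yellow,orange} — only white is left for (r6,c5).
row 7 has {red,blue,black,orange}; column 3 has {red,blue,green,black,white,orange} — only yellow is left for (r7,c3).
row 7 has {red,blue,yellow,black,orange}; column 4 has {red,green,yellow,black,orange} — only white is left for (r7,c4).
row 7 has {red,blue,yellow,black,white,orange}; column 5 has {red,blue,yellow,white,orange} — only green is left for (r7,c5).
row 2 has {red,green,yellow,black,white,orange}; column 4 has {red,green,yellow,black,white,orange} — only blue is left for (r2,c4).
row 4 has {red,blue,green,yellow,white,orange}; column 5 has {red,blue,green,yellow,white,orange} — only black is left for (r4,c5).

black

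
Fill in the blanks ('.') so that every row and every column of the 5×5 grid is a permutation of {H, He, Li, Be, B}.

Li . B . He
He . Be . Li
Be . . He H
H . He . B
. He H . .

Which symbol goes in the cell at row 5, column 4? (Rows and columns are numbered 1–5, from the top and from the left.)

(r3,c3) = Li
(r5,c1) = B
(r5,c5) = Be
(r3,c2) = B
(r5,c4) = Li

Li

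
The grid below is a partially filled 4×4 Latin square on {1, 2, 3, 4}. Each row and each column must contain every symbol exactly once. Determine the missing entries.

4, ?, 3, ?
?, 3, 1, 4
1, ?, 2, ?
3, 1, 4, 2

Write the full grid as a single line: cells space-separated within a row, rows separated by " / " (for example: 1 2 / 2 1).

4 2 3 1 / 2 3 1 4 / 1 4 2 3 / 3 1 4 2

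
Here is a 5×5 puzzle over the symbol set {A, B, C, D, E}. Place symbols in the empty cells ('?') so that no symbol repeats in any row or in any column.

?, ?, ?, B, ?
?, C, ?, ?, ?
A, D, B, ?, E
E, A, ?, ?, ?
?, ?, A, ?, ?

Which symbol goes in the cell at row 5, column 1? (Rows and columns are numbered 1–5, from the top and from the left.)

D

(r1,c2) = E
(r3,c4) = C
(r4,c4) = D
(r5,c2) = B
(r5,c4) = E
(r2,c4) = A
(r4,c3) = C
(r4,c5) = B
(r1,c3) = D
(r2,c3) = E
(r2,c5) = D
(r5,c5) = C
(r1,c1) = C
(r1,c5) = A
(r2,c1) = B
(r5,c1) = D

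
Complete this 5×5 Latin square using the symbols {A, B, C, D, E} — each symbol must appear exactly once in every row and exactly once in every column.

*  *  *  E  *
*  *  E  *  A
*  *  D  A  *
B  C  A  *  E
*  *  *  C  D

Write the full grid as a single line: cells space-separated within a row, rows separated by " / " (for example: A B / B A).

D A C E B / C D E B A / E B D A C / B C A D E / A E B C D

(r4,c4): row 4 has {A,B,C,E}; column 4 has {A,C,E}, so it must be D.
(r5,c3): row 5 has {C,D}; column 3 has {A,D,E}, so it must be B.
(r1,c3): row 1 has {E}; column 3 has {A,B,D,E}, so it must be C.
(r1,c5): row 1 has {C,E}; column 5 has {A,D,E}, so it must be B.
(r2,c4): row 2 has {A,E}; column 4 has {A,C,D,E}, so it must be B.
(r3,c5): row 3 has {A,D}; column 5 has {A,B,D,E}, so it must be C.
(r2,c2): row 2 has {A,B,E}; column 2 has {C}, so it must be D.
(r3,c1): row 3 has {A,C,D}; column 1 has {B}, so it must be E.
(r3,c2): row 3 has {A,C,D,E}; column 2 has {C,D}, so it must be B.
(r5,c1): row 5 has {B,C,D}; column 1 has {B,E}, so it must be A.
(r5,c2): row 5 has {A,B,C,D}; column 2 has {B,C,D}, so it must be E.
(r1,c1): row 1 has {B,C,E}; column 1 has {A,B,E}, so it must be D.
(r1,c2): row 1 has {B,C,D,E}; column 2 has {B,C,D,E}, so it must be A.
(r2,c1): row 2 has {A,B,D,E}; column 1 has {A,B,D,E}, so it must be C.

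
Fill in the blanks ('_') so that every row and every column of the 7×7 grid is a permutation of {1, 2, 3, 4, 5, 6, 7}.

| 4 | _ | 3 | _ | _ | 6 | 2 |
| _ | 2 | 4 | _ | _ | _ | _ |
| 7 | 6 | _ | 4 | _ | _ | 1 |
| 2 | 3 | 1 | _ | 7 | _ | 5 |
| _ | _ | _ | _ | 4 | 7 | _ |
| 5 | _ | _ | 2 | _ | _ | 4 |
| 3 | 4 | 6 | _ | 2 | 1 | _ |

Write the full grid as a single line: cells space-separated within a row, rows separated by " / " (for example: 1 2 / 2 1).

4 7 3 1 5 6 2 / 6 2 4 7 1 5 3 / 7 6 5 4 3 2 1 / 2 3 1 6 7 4 5 / 1 5 2 3 4 7 6 / 5 1 7 2 6 3 4 / 3 4 6 5 2 1 7

(r4,c4) = 6
(r4,c6) = 4
(r6,c3) = 7
(r6,c6) = 3
(r7,c7) = 7
(r2,c6) = 5
(r3,c6) = 2
(r6,c2) = 1
(r6,c5) = 6
(r7,c4) = 5
(r3,c3) = 5
(r3,c5) = 3
(r5,c2) = 5
(r5,c3) = 2
(r1,c2) = 7
(r1,c4) = 1
(r1,c5) = 5
(r2,c5) = 1
(r5,c4) = 3
(r5,c7) = 6
(r2,c1) = 6
(r2,c4) = 7
(r2,c7) = 3
(r5,c1) = 1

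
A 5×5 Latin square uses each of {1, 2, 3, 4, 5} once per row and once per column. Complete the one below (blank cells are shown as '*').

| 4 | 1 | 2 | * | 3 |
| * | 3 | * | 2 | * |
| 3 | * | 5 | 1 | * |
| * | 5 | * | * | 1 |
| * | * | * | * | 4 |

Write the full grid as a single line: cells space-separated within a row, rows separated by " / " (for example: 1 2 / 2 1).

4 1 2 5 3 / 1 3 4 2 5 / 3 4 5 1 2 / 2 5 3 4 1 / 5 2 1 3 4

(r1,c4) = 5
(r2,c5) = 5
(r3,c5) = 2
(r4,c1) = 2
(r5,c2) = 2
(r5,c4) = 3
(r2,c1) = 1
(r2,c3) = 4
(r3,c2) = 4
(r4,c3) = 3
(r4,c4) = 4
(r5,c1) = 5
(r5,c3) = 1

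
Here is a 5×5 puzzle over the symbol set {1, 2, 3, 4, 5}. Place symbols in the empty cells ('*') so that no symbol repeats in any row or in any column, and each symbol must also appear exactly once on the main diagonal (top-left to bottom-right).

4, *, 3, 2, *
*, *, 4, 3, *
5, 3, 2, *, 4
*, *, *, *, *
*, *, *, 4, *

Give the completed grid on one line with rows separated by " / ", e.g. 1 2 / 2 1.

(r3,c4): row 3 has {2,3,4,5}; column 4 has {2,3,4}, so it must be 1.
(r4,c4): row 4 is empty so far; column 4 has {1,2,3,4}; the diagonal has {2,4}, so it must be 5.
(r2,c2): row 2 has {3,4}; column 2 has {3}; the diagonal has {2,4,5}, so it must be 1.
(r4,c3): row 4 has {5}; column 3 has {2,3,4}, so it must be 1.
(r5,c3): row 5 has {4}; column 3 has {1,2,3,4}, so it must be 5.
(r5,c5): row 5 has {4,5}; column 5 has {4}; the diagonal has {1,2,4,5}, so it must be 3.
(r1,c2): row 1 has {2,3,4}; column 2 has {1,3}, so it must be 5.
(r1,c5): row 1 has {2,3,4,5}; column 5 has {3,4}, so it must be 1.
(r2,c1): row 2 has {1,3,4}; column 1 has {4,5}, so it must be 2.
(r2,c5): row 2 has {1,2,3,4}; column 5 has {1,3,4}, so it must be 5.
(r4,c1): row 4 has {1,5}; column 1 has {2,4,5}, so it must be 3.
(r4,c5): row 4 has {1,3,5}; column 5 has {1,3,4,5}, so it must be 2.
(r5,c1): row 5 has {3,4,5}; column 1 has {2,3,4,5}, so it must be 1.
(r5,c2): row 5 has {1,3,4,5}; column 2 has {1,3,5}, so it must be 2.
(r4,c2): row 4 has {1,2,3,5}; column 2 has {1,2,3,5}, so it must be 4.

4 5 3 2 1 / 2 1 4 3 5 / 5 3 2 1 4 / 3 4 1 5 2 / 1 2 5 4 3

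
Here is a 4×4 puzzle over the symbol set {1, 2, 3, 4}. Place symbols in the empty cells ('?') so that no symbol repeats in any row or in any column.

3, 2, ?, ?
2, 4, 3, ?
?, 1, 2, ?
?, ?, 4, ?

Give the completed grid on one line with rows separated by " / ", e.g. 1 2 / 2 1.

At row 1, column 3: row 1 has {2,3}; column 3 has {2,3,4}; that leaves 1.
At row 1, column 4: row 1 has {1,2,3}; column 4 is empty so far; that leaves 4.
At row 2, column 4: row 2 has {2,3,4}; column 4 has {4}; that leaves 1.
At row 3, column 1: row 3 has {1,2}; column 1 has {2,3}; that leaves 4.
At row 3, column 4: row 3 has {1,2,4}; column 4 has {1,4}; that leaves 3.
At row 4, column 1: row 4 has {4}; column 1 has {2,3,4}; that leaves 1.
At row 4, column 2: row 4 has {1,4}; column 2 has {1,2,4}; that leaves 3.
At row 4, column 4: row 4 has {1,3,4}; column 4 has {1,3,4}; that leaves 2.

3 2 1 4 / 2 4 3 1 / 4 1 2 3 / 1 3 4 2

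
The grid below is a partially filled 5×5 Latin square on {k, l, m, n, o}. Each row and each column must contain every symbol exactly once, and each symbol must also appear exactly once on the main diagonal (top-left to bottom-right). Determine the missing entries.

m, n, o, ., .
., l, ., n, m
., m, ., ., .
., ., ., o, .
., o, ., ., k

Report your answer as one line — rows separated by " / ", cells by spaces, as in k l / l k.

m n o k l / o l k n m / k m n l o / l k m o n / n o l m k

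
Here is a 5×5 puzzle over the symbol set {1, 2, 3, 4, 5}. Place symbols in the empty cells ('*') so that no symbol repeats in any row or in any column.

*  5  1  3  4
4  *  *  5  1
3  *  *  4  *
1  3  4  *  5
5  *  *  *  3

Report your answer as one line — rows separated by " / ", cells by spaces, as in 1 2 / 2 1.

2 5 1 3 4 / 4 2 3 5 1 / 3 1 5 4 2 / 1 3 4 2 5 / 5 4 2 1 3

(r1,c1) = 2
(r2,c2) = 2
(r2,c3) = 3
(r3,c2) = 1
(r3,c5) = 2
(r4,c4) = 2
(r5,c2) = 4
(r5,c3) = 2
(r5,c4) = 1
(r3,c3) = 5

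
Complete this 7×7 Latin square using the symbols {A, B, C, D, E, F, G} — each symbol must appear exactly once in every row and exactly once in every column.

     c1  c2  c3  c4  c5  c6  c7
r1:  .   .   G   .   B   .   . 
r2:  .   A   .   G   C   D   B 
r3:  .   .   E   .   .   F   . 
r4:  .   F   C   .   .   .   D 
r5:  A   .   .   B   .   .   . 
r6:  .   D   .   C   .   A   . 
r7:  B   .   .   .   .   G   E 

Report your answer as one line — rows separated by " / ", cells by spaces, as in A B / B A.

D E G A B C F / E A F G C D B / C B E D G F A / G F C E A B D / A G D B F E C / F D B C E A G / B C A F D G E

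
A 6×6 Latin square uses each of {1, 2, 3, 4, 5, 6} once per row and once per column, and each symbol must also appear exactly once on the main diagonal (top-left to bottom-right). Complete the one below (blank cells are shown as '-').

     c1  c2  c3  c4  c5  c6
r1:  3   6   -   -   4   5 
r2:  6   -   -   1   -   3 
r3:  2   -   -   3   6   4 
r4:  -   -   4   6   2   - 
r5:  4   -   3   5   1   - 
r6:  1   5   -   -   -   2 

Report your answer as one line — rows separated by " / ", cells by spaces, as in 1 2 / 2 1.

3 6 1 2 4 5 / 6 4 2 1 5 3 / 2 1 5 3 6 4 / 5 3 4 6 2 1 / 4 2 3 5 1 6 / 1 5 6 4 3 2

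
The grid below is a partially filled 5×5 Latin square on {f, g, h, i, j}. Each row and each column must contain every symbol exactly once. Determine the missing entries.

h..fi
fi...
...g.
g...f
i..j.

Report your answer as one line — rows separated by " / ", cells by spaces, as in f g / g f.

Cell (r2,c4): row 2 has {f,i}; column 4 has {f,g,j} → h.
Cell (r3,c1): row 3 has {g}; column 1 has {f,g,h,i} → j.
Cell (r3,c5): row 3 has {g,j}; column 5 has {f,i} → h.
Cell (r4,c4): row 4 has {f,g}; column 4 has {f,g,h,j} → i.
Cell (r5,c5): row 5 has {i,j}; column 5 has {f,h,i} → g.
Cell (r2,c5): row 2 has {f,h,i}; column 5 has {f,g,h,i} → j.
Cell (r3,c2): row 3 has {g,h,j}; column 2 has {i} → f.
Cell (r3,c3): row 3 has {f,g,h,j}; column 3 is empty so far → i.
Cell (r5,c2): row 5 has {g,i,j}; column 2 has {f,i} → h.
Cell (r5,c3): row 5 has {g,h,i,j}; column 3 has {i} → f.
Cell (r2,c3): row 2 has {f,h,i,j}; column 3 has {f,i} → g.
Cell (r4,c2): row 4 has {f,g,i}; column 2 has {f,h,i} → j.
Cell (r4,c3): row 4 has {f,g,i,j}; column 3 has {f,g,i} → h.
Cell (r1,c2): row 1 has {f,h,i}; column 2 has {f,h,i,j} → g.
Cell (r1,c3): row 1 has {f,g,h,i}; column 3 has {f,g,h,i} → j.

h g j f i / f i g h j / j f i g h / g j h i f / i h f j g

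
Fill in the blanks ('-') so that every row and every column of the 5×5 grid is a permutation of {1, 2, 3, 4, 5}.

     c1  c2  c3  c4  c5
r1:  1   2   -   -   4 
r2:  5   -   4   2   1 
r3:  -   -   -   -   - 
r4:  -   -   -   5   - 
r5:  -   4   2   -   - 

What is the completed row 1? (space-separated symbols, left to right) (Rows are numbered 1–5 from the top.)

1 2 5 3 4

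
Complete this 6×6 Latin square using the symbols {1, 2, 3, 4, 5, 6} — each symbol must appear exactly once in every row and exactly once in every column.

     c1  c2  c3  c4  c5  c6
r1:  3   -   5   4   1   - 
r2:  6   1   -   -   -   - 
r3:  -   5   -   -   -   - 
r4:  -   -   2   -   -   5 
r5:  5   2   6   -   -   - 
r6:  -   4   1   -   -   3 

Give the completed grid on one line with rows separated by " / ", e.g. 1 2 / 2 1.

3 6 5 4 1 2 / 6 1 3 5 2 4 / 1 5 4 2 3 6 / 4 3 2 1 6 5 / 5 2 6 3 4 1 / 2 4 1 6 5 3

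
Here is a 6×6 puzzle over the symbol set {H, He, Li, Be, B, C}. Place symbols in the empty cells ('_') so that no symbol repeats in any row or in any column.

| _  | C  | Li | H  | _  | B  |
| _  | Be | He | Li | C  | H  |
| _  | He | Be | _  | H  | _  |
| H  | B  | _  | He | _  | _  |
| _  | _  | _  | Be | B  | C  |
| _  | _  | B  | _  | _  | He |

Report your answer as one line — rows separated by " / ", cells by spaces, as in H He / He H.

(r2,c1) = B
(r3,c6) = Li
(r4,c3) = C
(r4,c6) = Be
(r5,c3) = H
(r6,c4) = C
(r3,c1) = C
(r3,c4) = B
(r4,c5) = Li
(r5,c2) = Li
(r6,c2) = H
(r6,c5) = Be
(r1,c5) = He
(r5,c1) = He
(r6,c1) = Li
(r1,c1) = Be

Be C Li H He B / B Be He Li C H / C He Be B H Li / H B C He Li Be / He Li H Be B C / Li H B C Be He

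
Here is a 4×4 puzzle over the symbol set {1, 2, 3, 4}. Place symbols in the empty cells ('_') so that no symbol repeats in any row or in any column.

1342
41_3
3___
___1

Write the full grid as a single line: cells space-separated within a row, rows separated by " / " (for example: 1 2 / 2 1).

1 3 4 2 / 4 1 2 3 / 3 2 1 4 / 2 4 3 1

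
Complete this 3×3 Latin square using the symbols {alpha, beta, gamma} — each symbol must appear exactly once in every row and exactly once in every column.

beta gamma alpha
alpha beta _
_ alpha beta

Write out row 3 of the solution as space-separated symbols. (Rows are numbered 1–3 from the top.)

(r2,c3) = gamma
(r3,c1) = gamma

gamma alpha beta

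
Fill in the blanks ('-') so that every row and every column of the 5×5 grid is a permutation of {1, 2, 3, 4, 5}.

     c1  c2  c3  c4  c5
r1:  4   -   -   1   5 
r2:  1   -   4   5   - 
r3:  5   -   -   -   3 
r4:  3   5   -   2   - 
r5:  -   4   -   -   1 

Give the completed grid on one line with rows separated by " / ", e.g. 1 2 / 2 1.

4 2 3 1 5 / 1 3 4 5 2 / 5 1 2 4 3 / 3 5 1 2 4 / 2 4 5 3 1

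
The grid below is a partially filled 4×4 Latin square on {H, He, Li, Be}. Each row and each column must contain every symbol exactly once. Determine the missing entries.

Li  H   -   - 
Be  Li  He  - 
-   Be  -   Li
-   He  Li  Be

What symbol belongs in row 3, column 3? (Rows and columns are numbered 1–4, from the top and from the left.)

(r1,c3) = Be
(r1,c4) = He
(r2,c4) = H
(r3,c3) = H

H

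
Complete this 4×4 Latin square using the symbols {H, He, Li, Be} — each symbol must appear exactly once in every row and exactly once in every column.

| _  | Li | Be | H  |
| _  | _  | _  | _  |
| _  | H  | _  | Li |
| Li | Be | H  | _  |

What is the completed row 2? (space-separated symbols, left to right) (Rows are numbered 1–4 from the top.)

H He Li Be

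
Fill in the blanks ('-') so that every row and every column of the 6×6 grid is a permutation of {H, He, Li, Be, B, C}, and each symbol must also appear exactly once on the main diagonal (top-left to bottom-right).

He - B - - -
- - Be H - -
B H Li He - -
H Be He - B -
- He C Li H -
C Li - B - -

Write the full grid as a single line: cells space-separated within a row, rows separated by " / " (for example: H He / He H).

(r1,c2) = C
(r1,c4) = Be
(r1,c5) = Li
(r1,c6) = H
(r2,c1) = Li
(r2,c2) = B
(r4,c4) = C
(r4,c6) = Li
(r5,c1) = Be
(r5,c6) = B
(r6,c3) = H
(r6,c6) = Be
(r3,c6) = C
(r6,c5) = He
(r2,c5) = C
(r2,c6) = He
(r3,c5) = Be

He C B Be Li H / Li B Be H C He / B H Li He Be C / H Be He C B Li / Be He C Li H B / C Li H B He Be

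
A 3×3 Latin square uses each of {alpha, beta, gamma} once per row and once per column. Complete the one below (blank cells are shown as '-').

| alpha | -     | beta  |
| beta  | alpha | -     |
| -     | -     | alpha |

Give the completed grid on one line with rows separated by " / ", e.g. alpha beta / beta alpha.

alpha gamma beta / beta alpha gamma / gamma beta alpha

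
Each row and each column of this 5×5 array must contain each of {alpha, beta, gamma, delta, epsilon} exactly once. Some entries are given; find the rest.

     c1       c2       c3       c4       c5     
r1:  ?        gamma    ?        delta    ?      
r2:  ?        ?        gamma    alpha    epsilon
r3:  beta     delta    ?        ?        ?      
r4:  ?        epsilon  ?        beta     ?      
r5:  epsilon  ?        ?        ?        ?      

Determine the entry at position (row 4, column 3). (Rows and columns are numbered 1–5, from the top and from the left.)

(r1,c1) = alpha
(r1,c5) = beta
(r2,c1) = delta
(r2,c2) = beta
(r4,c1) = gamma
(r5,c2) = alpha
(r5,c4) = gamma
(r5,c5) = delta
(r1,c3) = epsilon
(r3,c3) = alpha
(r3,c4) = epsilon
(r3,c5) = gamma
(r4,c3) = delta

delta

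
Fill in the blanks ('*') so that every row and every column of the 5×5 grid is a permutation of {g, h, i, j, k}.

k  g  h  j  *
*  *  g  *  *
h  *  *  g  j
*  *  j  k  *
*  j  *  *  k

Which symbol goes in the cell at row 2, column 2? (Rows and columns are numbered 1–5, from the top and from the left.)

k

(r1,c5) = i
(r2,c5) = h
(r4,c5) = g
(r5,c3) = i
(r5,c4) = h
(r2,c4) = i
(r3,c3) = k
(r4,c1) = i
(r4,c2) = h
(r5,c1) = g
(r2,c1) = j
(r2,c2) = k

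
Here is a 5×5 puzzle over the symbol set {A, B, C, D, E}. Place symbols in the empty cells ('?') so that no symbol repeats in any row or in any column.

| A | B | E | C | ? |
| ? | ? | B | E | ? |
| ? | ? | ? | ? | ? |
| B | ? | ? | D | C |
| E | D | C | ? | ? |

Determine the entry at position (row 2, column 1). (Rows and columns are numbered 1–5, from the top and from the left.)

(r1,c5) = D
(r2,c5) = A
(r4,c3) = A
(r5,c5) = B
(r2,c2) = C
(r3,c3) = D
(r3,c5) = E
(r4,c2) = E
(r5,c4) = A
(r2,c1) = D

D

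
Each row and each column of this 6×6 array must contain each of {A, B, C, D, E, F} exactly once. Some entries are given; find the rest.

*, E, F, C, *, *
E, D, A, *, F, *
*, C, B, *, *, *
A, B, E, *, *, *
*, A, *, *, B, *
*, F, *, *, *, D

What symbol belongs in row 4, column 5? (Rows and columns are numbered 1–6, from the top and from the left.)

C

row 2 has {A,D,E,F}; column 4 has {C} — only B is left for (r2,c4).
row 2 has {A,B,D,E,F}; column 6 has {D} — only C is left for (r2,c6).
row 4 has {A,B,E}; column 6 has {C,D} — only F is left for (r4,c6).
row 5 has {A,B}; column 6 has {C,D,F} — only E is left for (r5,c6).
row 6 has {D,F}; column 3 has {A,B,E,F} — only C is left for (r6,c3).
row 3 has {B,C}; column 6 has {C,D,E,F} — only A is left for (r3,c6).
row 4 has {A,B,E,F}; column 4 has {B,C} — only D is left for (r4,c4).
row 4 has {A,B,D,E,F}; column 5 has {B,F} — only C is left for (r4,c5).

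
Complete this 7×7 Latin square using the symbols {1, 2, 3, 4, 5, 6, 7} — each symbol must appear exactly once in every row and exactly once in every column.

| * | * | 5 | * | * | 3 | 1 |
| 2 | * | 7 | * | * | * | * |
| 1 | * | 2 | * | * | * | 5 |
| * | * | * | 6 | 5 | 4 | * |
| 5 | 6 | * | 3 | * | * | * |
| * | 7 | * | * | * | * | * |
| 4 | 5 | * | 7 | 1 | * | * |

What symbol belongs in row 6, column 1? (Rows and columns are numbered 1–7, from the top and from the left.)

row 3 has {1,2,5}; column 4 has {3,6,7} — only 4 is left for (r3,c4).
row 1 has {1,3,5}; column 4 has {3,4,6,7} — only 2 is left for (r1,c4).
row 3 has {1,2,4,5}; column 2 has {5,6,7} — only 3 is left for (r3,c2).
row 1 has {1,2,3,5}; column 2 has {3,5,6,7} — only 4 is left for (r1,c2).
row 2 has {2,7}; column 2 has {3,4,5,6,7} — only 1 is left for (r2,c2).
row 2 has {1,2,7}; column 4 has {2,3,4,6,7} — only 5 is left for (r2,c4).
row 2 has {1,2,5,7}; column 6 has {3,4} — only 6 is left for (r2,c6).
row 3 has {1,2,3,4,5}; column 6 has {3,4,6} — only 7 is left for (r3,c6).
row 4 has {4,5,6}; column 2 has {1,3,4,5,6,7} — only 2 is left for (r4,c2).
row 6 has {7}; column 4 has {2,3,4,5,6,7} — only 1 is left for (r6,c4).
row 7 has {1,4,5,7}; column 6 has {3,4,6,7} — only 2 is left for (r7,c6).
row 3 has {1,2,3,4,5,7}; column 5 has {1,5} — only 6 is left for (r3,c5).
row 5 has {3,5,6}; column 6 has {2,3,4,6,7} — only 1 is left for (r5,c6).
row 6 has {1,7}; column 6 has {1,2,3,4,6,7} — only 5 is left for (r6,c6).
row 1 has {1,2,3,4,5}; column 5 has {1,5,6} — only 7 is left for (r1,c5).
row 5 has {1,3,5,6}; column 3 has {2,5,7} — only 4 is left for (r5,c3).
row 5 has {1,3,4,5,6}; column 5 has {1,5,6,7} — only 2 is left for (r5,c5).
row 5 has {1,2,3,4,5,6}; column 7 has {1,5} — only 7 is left for (r5,c7).
row 1 has {1,2,3,4,5,7}; column 1 has {1,2,4,5} — only 6 is left for (r1,c1).
row 4 has {2,4,5,6}; column 7 has {1,5,7} — only 3 is left for (r4,c7).
row 6 has {1,5,7}; column 1 has {1,2,4,5,6} — only 3 is left for (r6,c1).

3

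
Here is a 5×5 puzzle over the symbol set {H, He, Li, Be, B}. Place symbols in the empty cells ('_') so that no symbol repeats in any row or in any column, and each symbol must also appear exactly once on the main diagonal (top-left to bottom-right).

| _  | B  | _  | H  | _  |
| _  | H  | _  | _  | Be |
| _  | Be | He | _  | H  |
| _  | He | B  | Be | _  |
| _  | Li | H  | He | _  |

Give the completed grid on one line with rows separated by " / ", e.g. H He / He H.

(r1,c1) = Li
(r1,c3) = Be
(r1,c5) = He
(r2,c3) = Li
(r2,c4) = B
(r3,c1) = B
(r3,c4) = Li
(r4,c1) = H
(r4,c5) = Li
(r5,c1) = Be
(r5,c5) = B
(r2,c1) = He

Li B Be H He / He H Li B Be / B Be He Li H / H He B Be Li / Be Li H He B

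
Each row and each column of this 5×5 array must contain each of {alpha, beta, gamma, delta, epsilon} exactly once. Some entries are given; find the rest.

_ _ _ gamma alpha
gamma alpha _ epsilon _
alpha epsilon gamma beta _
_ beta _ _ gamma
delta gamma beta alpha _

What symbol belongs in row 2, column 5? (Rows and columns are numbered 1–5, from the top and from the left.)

beta

(r1,c2) = delta
(r1,c3) = epsilon
(r2,c3) = delta
(r2,c5) = beta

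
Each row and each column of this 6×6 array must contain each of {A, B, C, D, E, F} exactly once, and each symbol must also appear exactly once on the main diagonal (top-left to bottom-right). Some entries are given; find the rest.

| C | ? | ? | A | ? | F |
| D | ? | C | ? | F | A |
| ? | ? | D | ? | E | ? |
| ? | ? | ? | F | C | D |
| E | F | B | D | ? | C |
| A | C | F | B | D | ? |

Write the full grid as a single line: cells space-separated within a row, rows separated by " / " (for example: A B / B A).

C D E A B F / D B C E F A / F A D C E B / B E A F C D / E F B D A C / A C F B D E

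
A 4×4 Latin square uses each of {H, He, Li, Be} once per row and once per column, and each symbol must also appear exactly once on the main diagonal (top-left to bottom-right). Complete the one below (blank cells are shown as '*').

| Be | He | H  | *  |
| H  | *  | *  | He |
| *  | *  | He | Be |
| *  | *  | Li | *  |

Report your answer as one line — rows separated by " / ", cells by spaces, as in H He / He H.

(r1,c4): row 1 has {H,He,Be}; column 4 has {He,Be}, so it must be Li.
(r2,c2): row 2 has {H,He}; column 2 has {He}; the diagonal has {He,Be}, so it must be Li.
(r2,c3): row 2 has {H,He,Li}; column 3 has {H,He,Li}, so it must be Be.
(r3,c1): row 3 has {He,Be}; column 1 has {H,Be}, so it must be Li.
(r3,c2): row 3 has {He,Li,Be}; column 2 has {He,Li}, so it must be H.
(r4,c1): row 4 has {Li}; column 1 has {H,Li,Be}, so it must be He.
(r4,c2): row 4 has {He,Li}; column 2 has {H,He,Li}, so it must be Be.
(r4,c4): row 4 has {He,Li,Be}; column 4 has {He,Li,Be}; the diagonal has {He,Li,Be}, so it must be H.

Be He H Li / H Li Be He / Li H He Be / He Be Li H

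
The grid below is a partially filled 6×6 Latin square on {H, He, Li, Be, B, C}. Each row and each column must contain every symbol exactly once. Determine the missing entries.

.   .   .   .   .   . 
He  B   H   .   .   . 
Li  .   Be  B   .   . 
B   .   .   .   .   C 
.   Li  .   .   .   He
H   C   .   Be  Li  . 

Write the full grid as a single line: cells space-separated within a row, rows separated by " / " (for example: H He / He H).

C H B Li He Be / He B H C Be Li / Li He Be B C H / B Be Li He H C / Be Li C H B He / H C He Be Li B

(r3,c6) = H
(r6,c6) = B
(r3,c2) = He
(r3,c5) = C
(r6,c3) = He
(r2,c5) = Be
(r2,c6) = Li
(r4,c3) = Li
(r1,c6) = Be
(r2,c4) = C
(r5,c4) = H
(r5,c5) = B
(r1,c1) = C
(r1,c2) = H
(r1,c3) = B
(r1,c5) = He
(r4,c2) = Be
(r4,c4) = He
(r4,c5) = H
(r5,c1) = Be
(r5,c3) = C
(r1,c4) = Li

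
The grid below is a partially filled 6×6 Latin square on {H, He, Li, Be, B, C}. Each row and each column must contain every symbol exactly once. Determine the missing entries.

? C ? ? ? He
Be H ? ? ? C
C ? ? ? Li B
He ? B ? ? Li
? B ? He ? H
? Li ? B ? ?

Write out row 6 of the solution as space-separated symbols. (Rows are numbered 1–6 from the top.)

H Li C B He Be

(r2,c4): row 2 has {H,Be,C}; column 4 has {He,B}, so it must be Li.
(r4,c2): row 4 has {He,Li,B}; column 2 has {H,Li,B,C}, so it must be Be.
(r5,c1): row 5 has {H,He,B}; column 1 has {He,Be,C}, so it must be Li.
(r6,c1): row 6 has {Li,B}; column 1 has {He,Li,Be,C}, so it must be H.
(r6,c6): row 6 has {H,Li,B}; column 6 has {H,He,Li,B,C}, so it must be Be.
(r1,c1): row 1 has {He,C}; column 1 has {H,He,Li,Be,C}, so it must be B.
(r2,c3): row 2 has {H,Li,Be,C}; column 3 has {B}, so it must be He.
(r2,c5): row 2 has {H,He,Li,Be,C}; column 5 has {Li}, so it must be B.
(r3,c2): row 3 has {Li,B,C}; column 2 has {H,Li,Be,B,C}, so it must be He.
(r6,c3): row 6 has {H,Li,Be,B}; column 3 has {He,B}, so it must be C.
(r6,c5): row 6 has {H,Li,Be,B,C}; column 5 has {Li,B}, so it must be He.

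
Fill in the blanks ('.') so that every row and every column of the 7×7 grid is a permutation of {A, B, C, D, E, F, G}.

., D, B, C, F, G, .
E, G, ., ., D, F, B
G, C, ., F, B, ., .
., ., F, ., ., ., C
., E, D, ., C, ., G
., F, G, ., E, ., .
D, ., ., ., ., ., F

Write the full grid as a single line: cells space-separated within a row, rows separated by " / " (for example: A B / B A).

A D B C F G E / E G C A D F B / G C A F B E D / B A F E G D C / F E D B C A G / C F G D E B A / D B E G A C F

(r1,c1) = A
(r1,c7) = E
(r2,c4) = A
(r4,c1) = B
(r4,c2) = A
(r4,c5) = G
(r5,c1) = F
(r5,c4) = B
(r5,c6) = A
(r6,c1) = C
(r6,c4) = D
(r6,c6) = B
(r6,c7) = A
(r7,c2) = B
(r7,c5) = A
(r2,c3) = C
(r3,c7) = D
(r4,c4) = E
(r4,c6) = D
(r7,c3) = E
(r7,c4) = G
(r7,c6) = C
(r3,c3) = A
(r3,c6) = E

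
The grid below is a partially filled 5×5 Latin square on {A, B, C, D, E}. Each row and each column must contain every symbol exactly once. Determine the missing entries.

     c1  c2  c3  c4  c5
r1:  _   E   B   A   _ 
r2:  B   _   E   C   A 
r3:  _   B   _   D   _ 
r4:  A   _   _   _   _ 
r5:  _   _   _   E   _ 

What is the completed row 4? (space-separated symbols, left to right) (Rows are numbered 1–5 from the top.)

row 2 has {A,B,C,E}; column 2 has {B,E} — only D is left for (r2,c2).
row 4 has {A}; column 2 has {B,D,E} — only C is left for (r4,c2).
row 4 has {A,C}; column 3 has {B,E} — only D is left for (r4,c3).
row 4 has {A,C,D}; column 4 has {A,C,D,E} — only B is left for (r4,c4).
row 4 has {A,B,C,D}; column 5 has {A} — only E is left for (r4,c5).

A C D B E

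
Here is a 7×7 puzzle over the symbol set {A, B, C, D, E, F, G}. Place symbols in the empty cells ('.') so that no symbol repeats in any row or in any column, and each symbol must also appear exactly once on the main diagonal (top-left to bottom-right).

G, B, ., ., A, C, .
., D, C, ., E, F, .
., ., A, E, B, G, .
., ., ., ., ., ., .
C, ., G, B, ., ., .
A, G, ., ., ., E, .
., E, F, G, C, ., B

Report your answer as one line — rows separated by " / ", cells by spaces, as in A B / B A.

G B E D A C F / B D C A E F G / F C A E B G D / E F D C G B A / C A G B F D E / A G B F D E C / D E F G C A B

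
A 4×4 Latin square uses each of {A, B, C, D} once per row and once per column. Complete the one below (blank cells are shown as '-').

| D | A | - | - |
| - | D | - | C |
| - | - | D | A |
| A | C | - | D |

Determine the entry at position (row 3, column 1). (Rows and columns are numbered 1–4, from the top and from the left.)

row 1 has {A,D}; column 4 has {A,C,D} — only B is left for (r1,c4).
row 2 has {C,D}; column 1 has {A,D} — only B is left for (r2,c1).
row 2 has {B,C,D}; column 3 has {D} — only A is left for (r2,c3).
row 3 has {A,D}; column 1 has {A,B,D} — only C is left for (r3,c1).

C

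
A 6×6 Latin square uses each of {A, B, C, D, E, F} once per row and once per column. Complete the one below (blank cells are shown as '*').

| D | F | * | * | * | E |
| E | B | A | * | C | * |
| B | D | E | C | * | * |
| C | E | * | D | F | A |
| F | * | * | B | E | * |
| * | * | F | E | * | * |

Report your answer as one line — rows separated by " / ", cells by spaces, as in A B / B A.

row 1 has {D,E,F}; column 4 has {B,C,D,E} — only A is left for (r1,c4).
row 1 has {A,D,E,F}; column 5 has {C,E,F} — only B is left for (r1,c5).
row 2 has {A,B,C,E}; column 4 has {A,B,C,D,E} — only F is left for (r2,c4).
row 2 has {A,B,C,E,F}; column 6 has {A,E} — only D is left for (r2,c6).
row 3 has {B,C,D,E}; column 5 has {B,C,E,F} — only A is left for (r3,c5).
row 3 has {A,B,C,D,E}; column 6 has {A,D,E} — only F is left for (r3,c6).
row 4 has {A,C,D,E,F}; column 3 has {A,E,F} — only B is left for (r4,c3).
row 5 has {B,E,F}; column 6 has {A,D,E,F} — only C is left for (r5,c6).
row 6 has {E,F}; column 1 has {B,C,D,E,F} — only A is left for (r6,c1).
row 6 has {A,E,F}; column 2 has {B,D,E,F} — only C is left for (r6,c2).
row 6 has {A,C,E,F}; column 5 has {A,B,C,E,F} — only D is left for (r6,c5).
row 6 has {A,C,D,E,F}; column 6 has {A,C,D,E,F} — only B is left for (r6,c6).
row 1 has {A,B,D,E,F}; column 3 has {A,B,E,F} — only C is left for (r1,c3).
row 5 has {B,C,E,F}; column 2 has {B,C,D,E,F} — only A is left for (r5,c2).
row 5 has {A,B,C,E,F}; column 3 has {A,B,C,E,F} — only D is left for (r5,c3).

D F C A B E / E B A F C D / B D E C A F / C E B D F A / F A D B E C / A C F E D B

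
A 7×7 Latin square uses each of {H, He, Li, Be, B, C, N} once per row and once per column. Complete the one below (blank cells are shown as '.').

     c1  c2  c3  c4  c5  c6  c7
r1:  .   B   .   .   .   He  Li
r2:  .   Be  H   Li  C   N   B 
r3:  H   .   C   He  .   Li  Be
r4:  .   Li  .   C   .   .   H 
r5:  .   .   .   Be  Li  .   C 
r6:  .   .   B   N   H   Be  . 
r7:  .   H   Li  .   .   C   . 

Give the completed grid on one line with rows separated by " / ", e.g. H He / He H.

C B Be H N He Li / He Be H Li C N B / H N C He B Li Be / N Li He C Be B H / B He N Be Li H C / Li C B N H Be He / Be H Li B He C N

At row 1, column 4: row 1 has {He,Li,B}; column 4 has {He,Li,Be,C,N}; that leaves H.
At row 2, column 1: row 2 has {H,Li,Be,B,C,N}; column 1 has {H}; that leaves He.
At row 3, column 2: row 3 has {H,He,Li,Be,C}; column 2 has {H,Li,Be,B}; that leaves N.
At row 3, column 5: row 3 has {H,He,Li,Be,C,N}; column 5 has {H,Li,C}; that leaves B.
At row 4, column 6: row 4 has {H,Li,C}; column 6 has {He,Li,Be,C,N}; that leaves B.
At row 5, column 2: row 5 has {Li,Be,C}; column 2 has {H,Li,Be,B,N}; that leaves He.
At row 5, column 3: row 5 has {He,Li,Be,C}; column 3 has {H,Li,B,C}; that leaves N.
At row 5, column 6: row 5 has {He,Li,Be,C,N}; column 6 has {He,Li,Be,B,C,N}; that leaves H.
At row 6, column 2: row 6 has {H,Be,B,N}; column 2 has {H,He,Li,Be,B,N}; that leaves C.
At row 6, column 7: row 6 has {H,Be,B,C,N}; column 7 has {H,Li,Be,B,C}; that leaves He.
At row 7, column 4: row 7 has {H,Li,C}; column 4 has {H,He,Li,Be,C,N}; that leaves B.
At row 7, column 7: row 7 has {H,Li,B,C}; column 7 has {H,He,Li,Be,B,C}; that leaves N.
At row 1, column 3: row 1 has {H,He,Li,B}; column 3 has {H,Li,B,C,N}; that leaves Be.
At row 1, column 5: row 1 has {H,He,Li,Be,B}; column 5 has {H,Li,B,C}; that leaves N.
At row 4, column 3: row 4 has {H,Li,B,C}; column 3 has {H,Li,Be,B,C,N}; that leaves He.
At row 4, column 5: row 4 has {H,He,Li,B,C}; column 5 has {H,Li,B,C,N}; that leaves Be.
At row 5, column 1: row 5 has {H,He,Li,Be,C,N}; column 1 has {H,He}; that leaves B.
At row 6, column 1: row 6 has {H,He,Be,B,C,N}; column 1 has {H,He,B}; that leaves Li.
At row 7, column 1: row 7 has {H,Li,B,C,N}; column 1 has {H,He,Li,B}; that leaves Be.
At row 7, column 5: row 7 has {H,Li,Be,B,C,N}; column 5 has {H,Li,Be,B,C,N}; that leaves He.
At row 1, column 1: row 1 has {H,He,Li,Be,B,N}; column 1 has {H,He,Li,Be,B}; that leaves C.
At row 4, column 1: row 4 has {H,He,Li,Be,B,C}; column 1 has {H,He,Li,Be,B,C}; that leaves N.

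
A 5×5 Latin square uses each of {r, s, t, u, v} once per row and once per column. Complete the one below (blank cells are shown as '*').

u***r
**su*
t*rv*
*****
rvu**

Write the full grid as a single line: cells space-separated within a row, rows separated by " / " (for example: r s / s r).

(r2,c1) = v
(r2,c5) = t
(r4,c1) = s
(r5,c5) = s
(r2,c2) = r
(r3,c5) = u
(r4,c5) = v
(r5,c4) = t
(r1,c4) = s
(r3,c2) = s
(r4,c3) = t
(r4,c4) = r
(r1,c2) = t
(r1,c3) = v
(r4,c2) = u

u t v s r / v r s u t / t s r v u / s u t r v / r v u t s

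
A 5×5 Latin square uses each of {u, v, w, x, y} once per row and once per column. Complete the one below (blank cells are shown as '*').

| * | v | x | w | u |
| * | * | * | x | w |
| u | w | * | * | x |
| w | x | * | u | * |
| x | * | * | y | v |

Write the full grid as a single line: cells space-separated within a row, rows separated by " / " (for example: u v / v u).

y v x w u / v y u x w / u w y v x / w x v u y / x u w y v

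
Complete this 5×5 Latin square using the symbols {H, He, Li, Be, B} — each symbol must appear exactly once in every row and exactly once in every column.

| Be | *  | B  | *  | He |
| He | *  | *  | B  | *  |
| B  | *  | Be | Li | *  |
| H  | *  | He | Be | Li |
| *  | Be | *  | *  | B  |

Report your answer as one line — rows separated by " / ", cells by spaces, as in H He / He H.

(r1,c4): row 1 has {He,Be,B}; column 4 has {Li,Be,B}, so it must be H.
(r3,c5): row 3 has {Li,Be,B}; column 5 has {He,Li,B}, so it must be H.
(r4,c2): row 4 has {H,He,Li,Be}; column 2 has {Be}, so it must be B.
(r5,c1): row 5 has {Be,B}; column 1 has {H,He,Be,B}, so it must be Li.
(r5,c3): row 5 has {Li,Be,B}; column 3 has {He,Be,B}, so it must be H.
(r5,c4): row 5 has {H,Li,Be,B}; column 4 has {H,Li,Be,B}, so it must be He.
(r1,c2): row 1 has {H,He,Be,B}; column 2 has {Be,B}, so it must be Li.
(r2,c2): row 2 has {He,B}; column 2 has {Li,Be,B}, so it must be H.
(r2,c3): row 2 has {H,He,B}; column 3 has {H,He,Be,B}, so it must be Li.
(r2,c5): row 2 has {H,He,Li,B}; column 5 has {H,He,Li,B}, so it must be Be.
(r3,c2): row 3 has {H,Li,Be,B}; column 2 has {H,Li,Be,B}, so it must be He.

Be Li B H He / He H Li B Be / B He Be Li H / H B He Be Li / Li Be H He B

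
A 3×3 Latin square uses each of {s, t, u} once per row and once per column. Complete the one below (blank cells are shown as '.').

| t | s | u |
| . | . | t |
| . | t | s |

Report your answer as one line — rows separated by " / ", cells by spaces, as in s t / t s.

t s u / s u t / u t s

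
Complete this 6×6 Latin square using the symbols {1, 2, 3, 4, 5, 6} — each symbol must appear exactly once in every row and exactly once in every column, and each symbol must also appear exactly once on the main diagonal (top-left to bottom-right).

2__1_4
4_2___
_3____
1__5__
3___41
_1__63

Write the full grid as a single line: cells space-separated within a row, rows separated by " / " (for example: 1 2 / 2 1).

2 5 6 1 3 4 / 4 6 2 3 1 5 / 6 3 1 4 5 2 / 1 4 3 5 2 6 / 3 2 5 6 4 1 / 5 1 4 2 6 3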